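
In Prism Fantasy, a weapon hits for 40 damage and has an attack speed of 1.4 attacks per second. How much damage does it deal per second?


DPS = damage * attack_speed
= 40 * 1.4
= 56.0

56.0 DPS


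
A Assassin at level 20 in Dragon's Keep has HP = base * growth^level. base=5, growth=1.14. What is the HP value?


value = base * growth^level
= 5 * 1.14^20
= 5 * 13.74349
= 68.72

68.72 HP


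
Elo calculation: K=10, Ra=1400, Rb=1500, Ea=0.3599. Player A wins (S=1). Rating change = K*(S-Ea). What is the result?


Elo update: delta = K * (S - Ea), where S = 1 (wins)
S - Ea = 1 - 0.3599 = 0.6401
Rating change = 10 * 0.6401
= 6.40

6.40 rating points


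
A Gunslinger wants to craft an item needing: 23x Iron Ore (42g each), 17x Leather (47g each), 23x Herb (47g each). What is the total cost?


Cost breakdown:
  Iron Ore: 23 * 42 = 966
  Leather: 17 * 47 = 799
  Herb: 23 * 47 = 1081
Total = 966 + 799 + 1081 = 2846

2846 gold


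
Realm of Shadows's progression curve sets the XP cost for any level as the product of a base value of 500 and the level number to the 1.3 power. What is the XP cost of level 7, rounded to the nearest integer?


XP = 500 * level^1.3
Substitute level = 7:
XP = 500 * 7^1.3
= 500 * 12.5495
= 6275

6275 XP


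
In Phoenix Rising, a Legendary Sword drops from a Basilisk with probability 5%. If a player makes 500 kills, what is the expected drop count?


Expected drops = kills * (drop_rate / 100)
= 500 * (5 / 100)
= 500 * 0.05
= 25.0

25.0 drops


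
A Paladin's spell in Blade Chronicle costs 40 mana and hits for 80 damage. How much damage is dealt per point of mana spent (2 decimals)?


Efficiency = damage / mana
= 80 / 40
= 2.00

2.00 dmg/mana


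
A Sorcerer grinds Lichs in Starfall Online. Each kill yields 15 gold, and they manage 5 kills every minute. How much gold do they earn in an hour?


Gold per minute = 15 * 5 = 75
Gold per hour = 75 * 60 = 4500

4500 gold/hour


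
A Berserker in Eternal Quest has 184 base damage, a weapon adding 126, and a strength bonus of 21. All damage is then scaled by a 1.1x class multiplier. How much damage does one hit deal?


Sum base + weapon + str = 184 + 126 + 21 = 331
Multiply by 1.1:
331 * 1.1 = 364.1

364.1 damage


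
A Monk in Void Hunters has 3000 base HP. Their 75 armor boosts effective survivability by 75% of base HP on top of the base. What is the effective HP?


EHP = 3000 * (1 + 75/100)
= 3000 * (1 + 0.75)
= 3000 * 1.75
= 5250.0

5250.0 EHP


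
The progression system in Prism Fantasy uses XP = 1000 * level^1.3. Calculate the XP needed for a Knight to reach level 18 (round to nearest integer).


XP = 1000 * level^1.3
Substitute level = 18:
XP = 1000 * 18^1.3
= 1000 * 42.84047
= 42840

42840 XP


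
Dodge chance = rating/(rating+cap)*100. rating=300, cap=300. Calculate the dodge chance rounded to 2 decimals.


dodge% = 300 / (300 + 300) * 100
= 300 / 600 * 100
= 0.5 * 100
= 50.00%

50.00%


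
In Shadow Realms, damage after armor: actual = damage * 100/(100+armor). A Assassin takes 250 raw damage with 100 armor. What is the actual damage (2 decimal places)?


actual = 250 * 100 / (100 + 100)
= 250 * 100 / 200
= 25000 / 200
= 125.00

125.00 damage


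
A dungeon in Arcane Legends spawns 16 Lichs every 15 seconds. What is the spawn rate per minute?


Spawns per minute = count * (60 / interval)
= 16 * (60 / 15)
= 16 * 4.0
= 64.0

64.0 per minute


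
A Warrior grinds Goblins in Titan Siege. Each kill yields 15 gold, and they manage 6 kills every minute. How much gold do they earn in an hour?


Gold per minute = 15 * 6 = 90
Gold per hour = 90 * 60 = 5400

5400 gold/hour


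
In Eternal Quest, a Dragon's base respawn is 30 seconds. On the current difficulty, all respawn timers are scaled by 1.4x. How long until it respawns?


Respawn time = base * multiplier
= 30 * 1.4
= 42.0 seconds

42.0 seconds


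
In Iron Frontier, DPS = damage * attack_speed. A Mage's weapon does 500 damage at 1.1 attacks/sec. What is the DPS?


DPS = damage * attack_speed
= 500 * 1.1
= 550.0

550.0 DPS


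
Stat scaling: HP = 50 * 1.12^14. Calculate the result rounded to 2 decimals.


value = base * growth^level
= 50 * 1.12^14
= 50 * 4.887112
= 244.36

244.36 HP


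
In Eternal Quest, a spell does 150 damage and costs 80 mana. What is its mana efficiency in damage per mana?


Efficiency = damage / mana
= 150 / 80
= 1.88

1.88 dmg/mana


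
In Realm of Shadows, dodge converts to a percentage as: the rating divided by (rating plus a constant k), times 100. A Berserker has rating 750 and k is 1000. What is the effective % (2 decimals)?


effective% = rating / (rating + k) * 100
= 750 / (750 + 1000) * 100
= 750 / 1750 * 100
= 0.428571 * 100
= 42.86%

42.86%


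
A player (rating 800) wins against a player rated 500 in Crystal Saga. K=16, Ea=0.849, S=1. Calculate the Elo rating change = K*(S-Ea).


Elo update: delta = K * (S - Ea), where S = 1 (wins)
S - Ea = 1 - 0.849 = 0.151
Rating change = 16 * 0.151
= 2.42

2.42 rating points


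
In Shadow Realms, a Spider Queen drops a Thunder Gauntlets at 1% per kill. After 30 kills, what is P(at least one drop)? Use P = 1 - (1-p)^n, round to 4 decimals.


P(at least one) = 1 - P(none) = 1 - (1-p)^n
p = 1/100 = 0.01
1 - p = 0.99
(1 - p)^30 = 0.99^30 = 0.739700
P(at least one) = 1 - 0.739700 = 0.2603

0.2603


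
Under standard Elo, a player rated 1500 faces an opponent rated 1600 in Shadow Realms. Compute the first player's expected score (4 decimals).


Elo expected score: Ea = 1/(1 + 10^((Rb-Ra)/400))
Rb - Ra = 1600 - 1500 = 100
(Rb-Ra)/400 = 100/400 = 0.25
10^0.25 = 1.778279
Ea = 1/(1 + 1.778279) = 1/2.778279 = 0.3599

0.3599


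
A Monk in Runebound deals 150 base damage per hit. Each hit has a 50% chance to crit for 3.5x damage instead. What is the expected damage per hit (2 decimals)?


E[dmg] = base * (1 + crit_chance * (crit_mult - 1))
cc as decimal = 50/100 = 0.5
cm - 1 = 3.5 - 1 = 2.5
Bonus factor = 0.5 * 2.5 = 1.25
Total multiplier = 1 + 1.25 = 2.25
Expected damage = 150 * 2.25 = 337.50

337.50 damage


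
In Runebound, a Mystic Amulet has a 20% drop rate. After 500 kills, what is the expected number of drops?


Expected drops = kills * (drop_rate / 100)
= 500 * (20 / 100)
= 500 * 0.2
= 100.0

100.0 drops


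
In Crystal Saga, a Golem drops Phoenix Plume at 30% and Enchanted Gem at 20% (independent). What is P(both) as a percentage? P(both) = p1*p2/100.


For independent events, P(both) = P(A) * P(B)
= 30% * 20%
= 600 / 100 %
= 6.0%

6.0%


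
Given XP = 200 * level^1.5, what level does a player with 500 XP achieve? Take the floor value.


XP = 200 * level^1.5, so level = (XP / 200)^(1/1.5)
= (500 / 200)^(1/1.5)
= 2.5^0.6667
= 1.842
Floor: level = 1

level 1


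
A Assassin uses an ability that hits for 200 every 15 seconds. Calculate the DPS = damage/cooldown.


DPS = damage / cooldown
= 200 / 15
= 13.33

13.33 DPS


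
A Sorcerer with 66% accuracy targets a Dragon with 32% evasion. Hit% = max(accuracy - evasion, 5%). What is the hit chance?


accuracy - evasion = 66 - 32 = 34
Apply floor: max(34, 5) = 34
Hit chance = 34%

34%


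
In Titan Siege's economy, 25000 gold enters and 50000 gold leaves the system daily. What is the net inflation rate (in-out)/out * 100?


Net gold = 25000 - 50000 = -25000
Inflation rate = net / sunk * 100 = -25000 / 50000 * 100
= -0.5 * 100
= -50.00%

-50.00%


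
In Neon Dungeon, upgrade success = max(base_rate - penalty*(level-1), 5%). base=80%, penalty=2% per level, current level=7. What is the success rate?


raw_rate = 80 - 2 * (7 - 1)
= 80 - 2 * 6
= 80 - 12
= 68
Apply floor: max(68, 5) = 68%

68%


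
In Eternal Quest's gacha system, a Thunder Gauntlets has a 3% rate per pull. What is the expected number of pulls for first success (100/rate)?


Expected pulls for a geometric distribution = 1/p = 100 / rate%
= 100 / 3
= 33.33

33.33 pulls


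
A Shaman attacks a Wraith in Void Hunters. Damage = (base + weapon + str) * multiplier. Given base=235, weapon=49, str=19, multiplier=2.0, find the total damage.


Sum base + weapon + str = 235 + 49 + 19 = 303
Multiply by 2.0:
303 * 2.0 = 606.0

606.0 damage


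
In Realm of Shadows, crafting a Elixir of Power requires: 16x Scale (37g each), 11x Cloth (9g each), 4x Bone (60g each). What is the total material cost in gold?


Cost breakdown:
  Scale: 16 * 37 = 592
  Cloth: 11 * 9 = 99
  Bone: 4 * 60 = 240
Total = 592 + 99 + 240 = 931

931 gold


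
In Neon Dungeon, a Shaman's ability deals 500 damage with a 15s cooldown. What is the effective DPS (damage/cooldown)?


DPS = damage / cooldown
= 500 / 15
= 33.33

33.33 DPS


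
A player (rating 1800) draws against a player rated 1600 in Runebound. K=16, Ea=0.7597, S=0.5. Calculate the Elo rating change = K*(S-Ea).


Elo update: delta = K * (S - Ea), where S = 0.5 (draws)
S - Ea = 0.5 - 0.7597 = -0.2597
Rating change = 16 * -0.2597
= -4.16

-4.16 rating points


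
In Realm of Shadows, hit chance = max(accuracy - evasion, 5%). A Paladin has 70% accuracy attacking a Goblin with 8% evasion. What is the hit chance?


accuracy - evasion = 70 - 8 = 62
Apply floor: max(62, 5) = 62
Hit chance = 62%

62%


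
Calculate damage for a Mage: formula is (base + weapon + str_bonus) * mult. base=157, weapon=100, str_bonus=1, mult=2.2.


Sum base + weapon + str = 157 + 100 + 1 = 258
Multiply by 2.2:
258 * 2.2 = 567.6

567.6 damage


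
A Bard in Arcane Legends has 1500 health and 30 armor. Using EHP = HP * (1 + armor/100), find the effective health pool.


EHP = 1500 * (1 + 30/100)
= 1500 * (1 + 0.3)
= 1500 * 1.3
= 1950.0

1950.0 EHP


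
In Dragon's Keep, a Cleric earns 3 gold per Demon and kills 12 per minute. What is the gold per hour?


Gold per minute = 3 * 12 = 36
Gold per hour = 36 * 60 = 2160

2160 gold/hour


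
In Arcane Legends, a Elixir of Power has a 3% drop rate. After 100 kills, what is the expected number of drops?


Expected drops = kills * (drop_rate / 100)
= 100 * (3 / 100)
= 100 * 0.03
= 3.0

3.0 drops


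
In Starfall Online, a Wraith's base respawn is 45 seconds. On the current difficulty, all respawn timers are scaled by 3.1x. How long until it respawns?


Respawn time = base * multiplier
= 45 * 3.1
= 139.5 seconds

139.5 seconds


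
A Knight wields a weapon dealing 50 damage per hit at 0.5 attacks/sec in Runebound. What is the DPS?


DPS = damage * attack_speed
= 50 * 0.5
= 25.0

25.0 DPS


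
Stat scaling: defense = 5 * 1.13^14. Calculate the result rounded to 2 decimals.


value = base * growth^level
= 5 * 1.13^14
= 5 * 5.534753
= 27.67

27.67 defense


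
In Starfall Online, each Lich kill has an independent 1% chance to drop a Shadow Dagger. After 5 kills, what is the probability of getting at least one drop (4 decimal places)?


P(at least one) = 1 - P(none) = 1 - (1-p)^n
p = 1/100 = 0.01
1 - p = 0.99
(1 - p)^5 = 0.99^5 = 0.950990
P(at least one) = 1 - 0.950990 = 0.0490

0.0490


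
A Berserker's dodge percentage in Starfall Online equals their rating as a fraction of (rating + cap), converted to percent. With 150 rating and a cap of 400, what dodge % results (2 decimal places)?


dodge% = 150 / (150 + 400) * 100
= 150 / 550 * 100
= 0.272727 * 100
= 27.27%

27.27%


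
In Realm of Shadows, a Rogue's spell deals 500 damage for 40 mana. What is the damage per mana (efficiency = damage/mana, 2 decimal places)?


Efficiency = damage / mana
= 500 / 40
= 12.50

12.50 dmg/mana


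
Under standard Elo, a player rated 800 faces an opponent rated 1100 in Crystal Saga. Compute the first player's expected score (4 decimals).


Elo expected score: Ea = 1/(1 + 10^((Rb-Ra)/400))
Rb - Ra = 1100 - 800 = 300
(Rb-Ra)/400 = 300/400 = 0.75
10^0.75 = 5.623413
Ea = 1/(1 + 5.623413) = 1/6.623413 = 0.1510

0.1510


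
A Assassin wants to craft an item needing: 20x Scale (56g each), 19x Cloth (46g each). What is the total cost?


Cost breakdown:
  Scale: 20 * 56 = 1120
  Cloth: 19 * 46 = 874
Total = 1120 + 874 = 1994

1994 gold


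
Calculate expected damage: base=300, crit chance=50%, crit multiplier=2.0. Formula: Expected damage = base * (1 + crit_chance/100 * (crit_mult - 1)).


E[dmg] = base * (1 + crit_chance * (crit_mult - 1))
cc as decimal = 50/100 = 0.5
cm - 1 = 2.0 - 1 = 1.0
Bonus factor = 0.5 * 1.0 = 0.5
Total multiplier = 1 + 0.5 = 1.5
Expected damage = 300 * 1.5 = 450.00

450.00 damage


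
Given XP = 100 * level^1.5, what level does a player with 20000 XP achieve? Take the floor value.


XP = 100 * level^1.5, so level = (XP / 100)^(1/1.5)
= (20000 / 100)^(1/1.5)
= 200.0^0.6667
= 34.1995
Floor: level = 34

level 34


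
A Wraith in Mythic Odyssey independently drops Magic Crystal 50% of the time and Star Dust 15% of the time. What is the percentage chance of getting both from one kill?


For independent events, P(both) = P(A) * P(B)
= 50% * 15%
= 750 / 100 %
= 7.5%

7.5%


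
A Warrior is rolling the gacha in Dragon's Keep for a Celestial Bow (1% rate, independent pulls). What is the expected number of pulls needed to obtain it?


Expected pulls for a geometric distribution = 1/p = 100 / rate%
= 100 / 1
= 100.0

100.0 pulls


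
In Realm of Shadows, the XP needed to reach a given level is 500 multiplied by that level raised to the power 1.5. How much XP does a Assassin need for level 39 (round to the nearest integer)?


XP = 500 * level^1.5
Substitute level = 39:
XP = 500 * 39^1.5
= 500 * 243.5549
= 121777

121777 XP


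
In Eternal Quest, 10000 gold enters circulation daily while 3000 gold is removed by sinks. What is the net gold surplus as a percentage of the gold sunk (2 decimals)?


Net gold = 10000 - 3000 = 7000
Inflation rate = net / sunk * 100 = 7000 / 3000 * 100
= 2.333333 * 100
= 233.33%

233.33%


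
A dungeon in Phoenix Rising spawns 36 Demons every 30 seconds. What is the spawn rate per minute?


Spawns per minute = count * (60 / interval)
= 36 * (60 / 30)
= 36 * 2.0
= 72.0

72.0 per minute


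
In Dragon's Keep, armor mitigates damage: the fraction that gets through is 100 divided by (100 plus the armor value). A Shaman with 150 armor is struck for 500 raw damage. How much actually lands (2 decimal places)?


actual = 500 * 100 / (100 + 150)
= 500 * 100 / 250
= 50000 / 250
= 200.00

200.00 damage


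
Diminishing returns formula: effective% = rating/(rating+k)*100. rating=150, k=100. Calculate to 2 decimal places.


effective% = rating / (rating + k) * 100
= 150 / (150 + 100) * 100
= 150 / 250 * 100
= 0.6 * 100
= 60.00%

60.00%


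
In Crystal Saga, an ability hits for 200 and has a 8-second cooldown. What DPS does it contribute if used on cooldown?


DPS = damage / cooldown
= 200 / 8
= 25.00

25.00 DPS


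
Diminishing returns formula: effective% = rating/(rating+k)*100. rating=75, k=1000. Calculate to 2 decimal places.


effective% = rating / (rating + k) * 100
= 75 / (75 + 1000) * 100
= 75 / 1075 * 100
= 0.069767 * 100
= 6.98%

6.98%


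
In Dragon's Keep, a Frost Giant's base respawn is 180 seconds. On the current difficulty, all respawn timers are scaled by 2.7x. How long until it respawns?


Respawn time = base * multiplier
= 180 * 2.7
= 486.0 seconds

486.0 seconds


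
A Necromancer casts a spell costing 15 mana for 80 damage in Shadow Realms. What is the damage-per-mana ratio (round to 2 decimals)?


Efficiency = damage / mana
= 80 / 15
= 5.33

5.33 dmg/mana


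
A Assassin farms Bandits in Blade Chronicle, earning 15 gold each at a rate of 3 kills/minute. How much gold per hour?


Gold per minute = 15 * 3 = 45
Gold per hour = 45 * 60 = 2700

2700 gold/hour


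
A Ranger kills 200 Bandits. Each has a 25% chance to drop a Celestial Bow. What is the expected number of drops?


Expected drops = kills * (drop_rate / 100)
= 200 * (25 / 100)
= 200 * 0.25
= 50.0

50.0 drops


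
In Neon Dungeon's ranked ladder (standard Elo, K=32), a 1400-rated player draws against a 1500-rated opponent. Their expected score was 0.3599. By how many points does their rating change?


Elo update: delta = K * (S - Ea), where S = 0.5 (draws)
S - Ea = 0.5 - 0.3599 = 0.1401
Rating change = 32 * 0.1401
= 4.48

4.48 rating points


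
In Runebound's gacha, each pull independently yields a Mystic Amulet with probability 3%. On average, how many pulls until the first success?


Expected pulls for a geometric distribution = 1/p = 100 / rate%
= 100 / 3
= 33.33

33.33 pulls


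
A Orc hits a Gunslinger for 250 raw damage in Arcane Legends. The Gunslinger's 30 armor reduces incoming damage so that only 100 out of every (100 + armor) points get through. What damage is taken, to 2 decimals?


actual = 250 * 100 / (100 + 30)
= 250 * 100 / 130
= 25000 / 130
= 192.31

192.31 damage


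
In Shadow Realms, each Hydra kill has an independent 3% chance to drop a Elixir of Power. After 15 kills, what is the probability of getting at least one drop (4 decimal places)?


P(at least one) = 1 - P(none) = 1 - (1-p)^n
p = 3/100 = 0.03
1 - p = 0.97
(1 - p)^15 = 0.97^15 = 0.633251
P(at least one) = 1 - 0.633251 = 0.3667

0.3667


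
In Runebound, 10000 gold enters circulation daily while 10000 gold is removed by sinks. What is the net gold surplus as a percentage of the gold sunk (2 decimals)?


Net gold = 10000 - 10000 = 0
Inflation rate = net / sunk * 100 = 0 / 10000 * 100
= 0.0 * 100
= 0.00%

0.00%


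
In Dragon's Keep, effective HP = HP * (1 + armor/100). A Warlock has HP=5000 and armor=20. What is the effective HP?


EHP = 5000 * (1 + 20/100)
= 5000 * (1 + 0.2)
= 5000 * 1.2
= 6000.0

6000.0 EHP


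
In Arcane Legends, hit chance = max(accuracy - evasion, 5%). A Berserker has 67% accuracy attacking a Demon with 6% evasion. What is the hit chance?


accuracy - evasion = 67 - 6 = 61
Apply floor: max(61, 5) = 61
Hit chance = 61%

61%


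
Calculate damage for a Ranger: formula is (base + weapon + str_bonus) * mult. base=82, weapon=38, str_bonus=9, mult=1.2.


Sum base + weapon + str = 82 + 38 + 9 = 129
Multiply by 1.2:
129 * 1.2 = 154.8

154.8 damage


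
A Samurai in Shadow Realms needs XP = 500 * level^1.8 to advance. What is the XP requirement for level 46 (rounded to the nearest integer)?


XP = 500 * level^1.8
Substitute level = 46:
XP = 500 * 46^1.8
= 500 * 983.9298
= 491965

491965 XP


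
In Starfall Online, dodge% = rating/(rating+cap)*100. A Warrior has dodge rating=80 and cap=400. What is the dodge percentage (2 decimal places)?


dodge% = 80 / (80 + 400) * 100
= 80 / 480 * 100
= 0.166667 * 100
= 16.67%

16.67%


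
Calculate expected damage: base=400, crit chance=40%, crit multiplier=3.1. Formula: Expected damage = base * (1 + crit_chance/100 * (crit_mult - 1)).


E[dmg] = base * (1 + crit_chance * (crit_mult - 1))
cc as decimal = 40/100 = 0.4
cm - 1 = 3.1 - 1 = 2.1
Bonus factor = 0.4 * 2.1 = 0.84
Total multiplier = 1 + 0.84 = 1.84
Expected damage = 400 * 1.84 = 736.00

736.00 damage


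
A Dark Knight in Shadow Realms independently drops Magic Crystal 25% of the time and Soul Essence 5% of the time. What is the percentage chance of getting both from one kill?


For independent events, P(both) = P(A) * P(B)
= 25% * 5%
= 125 / 100 %
= 1.25%

1.25%


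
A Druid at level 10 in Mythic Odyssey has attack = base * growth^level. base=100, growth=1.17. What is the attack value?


value = base * growth^level
= 100 * 1.17^10
= 100 * 4.806828
= 480.68

480.68 attack


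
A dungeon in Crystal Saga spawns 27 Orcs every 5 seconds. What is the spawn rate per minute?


Spawns per minute = count * (60 / interval)
= 27 * (60 / 5)
= 27 * 12.0
= 324.0

324.0 per minute


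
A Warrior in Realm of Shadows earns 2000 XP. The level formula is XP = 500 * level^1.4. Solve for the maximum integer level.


XP = 500 * level^1.4, so level = (XP / 500)^(1/1.4)
= (2000 / 500)^(1/1.4)
= 4.0^0.7143
= 2.6918
Floor: level = 2

level 2


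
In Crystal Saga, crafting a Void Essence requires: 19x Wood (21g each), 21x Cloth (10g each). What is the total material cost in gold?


Cost breakdown:
  Wood: 19 * 21 = 399
  Cloth: 21 * 10 = 210
Total = 399 + 210 = 609

609 gold


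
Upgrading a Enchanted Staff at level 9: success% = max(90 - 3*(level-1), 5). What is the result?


raw_rate = 90 - 3 * (9 - 1)
= 90 - 3 * 8
= 90 - 24
= 66
Apply floor: max(66, 5) = 66%

66%


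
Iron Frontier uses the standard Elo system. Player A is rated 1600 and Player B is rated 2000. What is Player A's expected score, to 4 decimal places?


Elo expected score: Ea = 1/(1 + 10^((Rb-Ra)/400))
Rb - Ra = 2000 - 1600 = 400
(Rb-Ra)/400 = 400/400 = 1.0
10^1.0 = 10.0
Ea = 1/(1 + 10.0) = 1/11.0 = 0.0909

0.0909


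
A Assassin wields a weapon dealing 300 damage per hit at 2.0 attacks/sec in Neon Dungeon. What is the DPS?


DPS = damage * attack_speed
= 300 * 2.0
= 600.0

600.0 DPS


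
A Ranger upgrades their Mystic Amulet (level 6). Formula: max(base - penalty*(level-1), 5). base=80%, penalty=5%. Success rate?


raw_rate = 80 - 5 * (6 - 1)
= 80 - 5 * 5
= 80 - 25
= 55
Apply floor: max(55, 5) = 55%

55%


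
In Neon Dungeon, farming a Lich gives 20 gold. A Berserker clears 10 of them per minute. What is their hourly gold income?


Gold per minute = 20 * 10 = 200
Gold per hour = 200 * 60 = 12000

12000 gold/hour


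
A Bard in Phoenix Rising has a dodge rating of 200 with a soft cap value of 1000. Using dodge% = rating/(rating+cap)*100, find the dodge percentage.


dodge% = 200 / (200 + 1000) * 100
= 200 / 1200 * 100
= 0.166667 * 100
= 16.67%

16.67%


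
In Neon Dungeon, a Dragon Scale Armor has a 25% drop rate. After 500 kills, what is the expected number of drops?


Expected drops = kills * (drop_rate / 100)
= 500 * (25 / 100)
= 500 * 0.25
= 125.0

125.0 drops


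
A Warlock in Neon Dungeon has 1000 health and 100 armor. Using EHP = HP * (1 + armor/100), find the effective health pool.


EHP = 1000 * (1 + 100/100)
= 1000 * (1 + 1.0)
= 1000 * 2.0
= 2000.0

2000.0 EHP


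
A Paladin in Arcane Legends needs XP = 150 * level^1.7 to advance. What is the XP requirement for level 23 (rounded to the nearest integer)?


XP = 150 * level^1.7
Substitute level = 23:
XP = 150 * 23^1.7
= 150 * 206.5082
= 30976

30976 XP


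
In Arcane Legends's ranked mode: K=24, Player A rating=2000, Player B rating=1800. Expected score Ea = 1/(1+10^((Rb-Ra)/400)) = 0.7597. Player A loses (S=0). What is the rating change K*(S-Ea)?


Elo update: delta = K * (S - Ea), where S = 0 (loses)
S - Ea = 0 - 0.7597 = -0.7597
Rating change = 24 * -0.7597
= -18.23

-18.23 rating points


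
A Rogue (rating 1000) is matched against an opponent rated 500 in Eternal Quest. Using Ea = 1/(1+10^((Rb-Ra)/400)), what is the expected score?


Elo expected score: Ea = 1/(1 + 10^((Rb-Ra)/400))
Rb - Ra = 500 - 1000 = -500
(Rb-Ra)/400 = -500/400 = -1.25
10^-1.25 = 0.056234
Ea = 1/(1 + 0.056234) = 1/1.056234 = 0.9468

0.9468


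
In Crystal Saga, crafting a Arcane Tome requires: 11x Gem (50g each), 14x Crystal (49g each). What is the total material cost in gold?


Cost breakdown:
  Gem: 11 * 50 = 550
  Crystal: 14 * 49 = 686
Total = 550 + 686 = 1236

1236 gold


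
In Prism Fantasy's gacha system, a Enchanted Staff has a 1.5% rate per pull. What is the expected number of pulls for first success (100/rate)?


Expected pulls for a geometric distribution = 1/p = 100 / rate%
= 100 / 1.5
= 66.67

66.67 pulls


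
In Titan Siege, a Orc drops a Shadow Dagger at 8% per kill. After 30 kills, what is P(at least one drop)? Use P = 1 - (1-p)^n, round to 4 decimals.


P(at least one) = 1 - P(none) = 1 - (1-p)^n
p = 8/100 = 0.08
1 - p = 0.92
(1 - p)^30 = 0.92^30 = 0.081966
P(at least one) = 1 - 0.081966 = 0.9180

0.9180


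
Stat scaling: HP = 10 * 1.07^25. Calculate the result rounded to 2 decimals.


value = base * growth^level
= 10 * 1.07^25
= 10 * 5.427433
= 54.27

54.27 HP


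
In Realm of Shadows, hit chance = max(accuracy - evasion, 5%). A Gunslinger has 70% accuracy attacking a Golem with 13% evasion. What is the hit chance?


accuracy - evasion = 70 - 13 = 57
Apply floor: max(57, 5) = 57
Hit chance = 57%

57%


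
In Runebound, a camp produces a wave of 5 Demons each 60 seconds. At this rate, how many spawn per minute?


Spawns per minute = count * (60 / interval)
= 5 * (60 / 60)
= 5 * 1.0
= 5.0

5.0 per minute


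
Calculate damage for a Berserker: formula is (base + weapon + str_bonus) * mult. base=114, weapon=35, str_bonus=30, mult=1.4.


Sum base + weapon + str = 114 + 35 + 30 = 179
Multiply by 1.4:
179 * 1.4 = 250.6

250.6 damage


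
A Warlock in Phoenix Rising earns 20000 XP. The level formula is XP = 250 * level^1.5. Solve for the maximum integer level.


XP = 250 * level^1.5, so level = (XP / 250)^(1/1.5)
= (20000 / 250)^(1/1.5)
= 80.0^0.6667
= 18.5664
Floor: level = 18

level 18


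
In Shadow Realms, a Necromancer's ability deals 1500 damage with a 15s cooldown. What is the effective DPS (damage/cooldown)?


DPS = damage / cooldown
= 1500 / 15
= 100.00

100.00 DPS


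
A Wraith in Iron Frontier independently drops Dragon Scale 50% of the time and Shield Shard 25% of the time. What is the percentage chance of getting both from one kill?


For independent events, P(both) = P(A) * P(B)
= 50% * 25%
= 1250 / 100 %
= 12.5%

12.5%


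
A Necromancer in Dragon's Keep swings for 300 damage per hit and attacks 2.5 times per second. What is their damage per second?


DPS = damage * attack_speed
= 300 * 2.5
= 750.0

750.0 DPS


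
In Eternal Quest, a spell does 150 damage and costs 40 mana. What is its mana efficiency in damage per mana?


Efficiency = damage / mana
= 150 / 40
= 3.75

3.75 dmg/mana


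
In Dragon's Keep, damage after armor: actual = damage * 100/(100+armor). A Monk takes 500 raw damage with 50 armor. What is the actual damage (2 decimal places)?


actual = 500 * 100 / (100 + 50)
= 500 * 100 / 150
= 50000 / 150
= 333.33

333.33 damage


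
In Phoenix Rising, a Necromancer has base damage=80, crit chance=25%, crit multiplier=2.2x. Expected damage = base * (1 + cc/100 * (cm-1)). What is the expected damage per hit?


E[dmg] = base * (1 + crit_chance * (crit_mult - 1))
cc as decimal = 25/100 = 0.25
cm - 1 = 2.2 - 1 = 1.2
Bonus factor = 0.25 * 1.2 = 0.3
Total multiplier = 1 + 0.3 = 1.3
Expected damage = 80 * 1.3 = 104.00

104.00 damage


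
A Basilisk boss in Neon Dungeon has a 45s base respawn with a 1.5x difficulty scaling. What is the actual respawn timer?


Respawn time = base * multiplier
= 45 * 1.5
= 67.5 seconds

67.5 seconds


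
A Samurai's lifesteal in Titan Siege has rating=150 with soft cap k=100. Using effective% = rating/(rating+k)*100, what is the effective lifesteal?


effective% = rating / (rating + k) * 100
= 150 / (150 + 100) * 100
= 150 / 250 * 100
= 0.6 * 100
= 60.00%

60.00%


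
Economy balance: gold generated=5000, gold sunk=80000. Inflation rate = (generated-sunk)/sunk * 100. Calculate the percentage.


Net gold = 5000 - 80000 = -75000
Inflation rate = net / sunk * 100 = -75000 / 80000 * 100
= -0.9375 * 100
= -93.75%

-93.75%


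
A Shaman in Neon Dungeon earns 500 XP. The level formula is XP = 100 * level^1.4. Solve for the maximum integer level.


XP = 100 * level^1.4, so level = (XP / 100)^(1/1.4)
= (500 / 100)^(1/1.4)
= 5.0^0.7143
= 3.1569
Floor: level = 3

level 3


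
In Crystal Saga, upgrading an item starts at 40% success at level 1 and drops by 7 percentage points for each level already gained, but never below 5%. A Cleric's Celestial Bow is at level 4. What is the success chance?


raw_rate = 40 - 7 * (4 - 1)
= 40 - 7 * 3
= 40 - 21
= 19
Apply floor: max(19, 5) = 19%

19%


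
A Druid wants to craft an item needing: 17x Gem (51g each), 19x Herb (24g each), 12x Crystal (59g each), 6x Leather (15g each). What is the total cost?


Cost breakdown:
  Gem: 17 * 51 = 867
  Herb: 19 * 24 = 456
  Crystal: 12 * 59 = 708
  Leather: 6 * 15 = 90
Total = 867 + 456 + 708 + 90 = 2121

2121 gold


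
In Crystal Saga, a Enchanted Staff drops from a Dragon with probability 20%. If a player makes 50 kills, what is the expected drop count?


Expected drops = kills * (drop_rate / 100)
= 50 * (20 / 100)
= 50 * 0.2
= 10.0

10.0 drops


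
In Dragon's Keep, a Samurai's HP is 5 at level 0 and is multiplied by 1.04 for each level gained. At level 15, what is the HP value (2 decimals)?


value = base * growth^level
= 5 * 1.04^15
= 5 * 1.800944
= 9.00

9.00 HP


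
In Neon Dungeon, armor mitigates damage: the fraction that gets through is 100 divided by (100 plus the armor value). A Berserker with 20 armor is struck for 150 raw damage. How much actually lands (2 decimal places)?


actual = 150 * 100 / (100 + 20)
= 150 * 100 / 120
= 15000 / 120
= 125.00

125.00 damage


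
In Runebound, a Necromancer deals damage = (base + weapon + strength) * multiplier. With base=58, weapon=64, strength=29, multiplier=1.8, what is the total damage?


Sum base + weapon + str = 58 + 64 + 29 = 151
Multiply by 1.8:
151 * 1.8 = 271.8

271.8 damage


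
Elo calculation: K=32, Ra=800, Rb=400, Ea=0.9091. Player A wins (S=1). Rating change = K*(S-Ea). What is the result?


Elo update: delta = K * (S - Ea), where S = 1 (wins)
S - Ea = 1 - 0.9091 = 0.0909
Rating change = 32 * 0.0909
= 2.91

2.91 rating points


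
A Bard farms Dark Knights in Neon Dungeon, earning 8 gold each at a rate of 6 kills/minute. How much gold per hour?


Gold per minute = 8 * 6 = 48
Gold per hour = 48 * 60 = 2880

2880 gold/hour


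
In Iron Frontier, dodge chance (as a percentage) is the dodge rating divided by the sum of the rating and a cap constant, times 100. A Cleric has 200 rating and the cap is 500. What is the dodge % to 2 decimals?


dodge% = 200 / (200 + 500) * 100
= 200 / 700 * 100
= 0.285714 * 100
= 28.57%

28.57%


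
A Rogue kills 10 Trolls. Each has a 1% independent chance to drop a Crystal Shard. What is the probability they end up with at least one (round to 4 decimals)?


P(at least one) = 1 - P(none) = 1 - (1-p)^n
p = 1/100 = 0.01
1 - p = 0.99
(1 - p)^10 = 0.99^10 = 0.904382
P(at least one) = 1 - 0.904382 = 0.0956

0.0956


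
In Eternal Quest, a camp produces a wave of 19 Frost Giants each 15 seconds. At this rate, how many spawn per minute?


Spawns per minute = count * (60 / interval)
= 19 * (60 / 15)
= 19 * 4.0
= 76.0

76.0 per minute


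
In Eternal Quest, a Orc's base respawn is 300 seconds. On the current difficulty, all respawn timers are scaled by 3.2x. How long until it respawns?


Respawn time = base * multiplier
= 300 * 3.2
= 960.0 seconds

960.0 seconds


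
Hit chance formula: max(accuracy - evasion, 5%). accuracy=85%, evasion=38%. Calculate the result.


accuracy - evasion = 85 - 38 = 47
Apply floor: max(47, 5) = 47
Hit chance = 47%

47%


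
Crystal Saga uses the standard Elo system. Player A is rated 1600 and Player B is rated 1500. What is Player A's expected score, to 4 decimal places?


Elo expected score: Ea = 1/(1 + 10^((Rb-Ra)/400))
Rb - Ra = 1500 - 1600 = -100
(Rb-Ra)/400 = -100/400 = -0.25
10^-0.25 = 0.562341
Ea = 1/(1 + 0.562341) = 1/1.562341 = 0.6401

0.6401


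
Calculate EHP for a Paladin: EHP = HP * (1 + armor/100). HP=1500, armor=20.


EHP = 1500 * (1 + 20/100)
= 1500 * (1 + 0.2)
= 1500 * 1.2
= 1800.0

1800.0 EHP


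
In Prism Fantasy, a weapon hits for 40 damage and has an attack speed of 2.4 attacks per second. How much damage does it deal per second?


DPS = damage * attack_speed
= 40 * 2.4
= 96.0

96.0 DPS


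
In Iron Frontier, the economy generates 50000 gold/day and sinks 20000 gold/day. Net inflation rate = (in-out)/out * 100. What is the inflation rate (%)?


Net gold = 50000 - 20000 = 30000
Inflation rate = net / sunk * 100 = 30000 / 20000 * 100
= 1.5 * 100
= 150.00%

150.00%


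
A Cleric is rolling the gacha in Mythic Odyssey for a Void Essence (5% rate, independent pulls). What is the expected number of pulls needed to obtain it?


Expected pulls for a geometric distribution = 1/p = 100 / rate%
= 100 / 5
= 20.0

20.0 pulls


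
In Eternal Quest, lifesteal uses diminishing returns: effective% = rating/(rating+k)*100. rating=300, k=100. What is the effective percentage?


effective% = rating / (rating + k) * 100
= 300 / (300 + 100) * 100
= 300 / 400 * 100
= 0.75 * 100
= 75.00%

75.00%


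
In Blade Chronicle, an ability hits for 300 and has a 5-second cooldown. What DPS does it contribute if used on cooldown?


DPS = damage / cooldown
= 300 / 5
= 60.00

60.00 DPS


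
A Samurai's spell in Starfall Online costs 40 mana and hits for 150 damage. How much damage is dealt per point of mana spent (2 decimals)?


Efficiency = damage / mana
= 150 / 40
= 3.75

3.75 dmg/mana


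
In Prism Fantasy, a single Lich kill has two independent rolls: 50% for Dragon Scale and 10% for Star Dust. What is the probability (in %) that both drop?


For independent events, P(both) = P(A) * P(B)
= 50% * 10%
= 500 / 100 %
= 5.0%

5.0%


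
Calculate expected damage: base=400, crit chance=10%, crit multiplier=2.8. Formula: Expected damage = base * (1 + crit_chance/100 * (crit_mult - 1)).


E[dmg] = base * (1 + crit_chance * (crit_mult - 1))
cc as decimal = 10/100 = 0.1
cm - 1 = 2.8 - 1 = 1.8
Bonus factor = 0.1 * 1.8 = 0.18
Total multiplier = 1 + 0.18 = 1.18
Expected damage = 400 * 1.18 = 472.00

472.00 damage


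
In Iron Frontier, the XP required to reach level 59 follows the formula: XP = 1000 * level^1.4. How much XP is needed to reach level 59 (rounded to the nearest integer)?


XP = 1000 * level^1.4
Substitute level = 59:
XP = 1000 * 59^1.4
= 1000 * 301.4344
= 301434

301434 XP


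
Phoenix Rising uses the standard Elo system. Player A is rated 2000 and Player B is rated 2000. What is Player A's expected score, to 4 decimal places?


Elo expected score: Ea = 1/(1 + 10^((Rb-Ra)/400))
Rb - Ra = 2000 - 2000 = 0
(Rb-Ra)/400 = 0/400 = 0.0
10^0.0 = 1.0
Ea = 1/(1 + 1.0) = 1/2.0 = 0.5000

0.5000


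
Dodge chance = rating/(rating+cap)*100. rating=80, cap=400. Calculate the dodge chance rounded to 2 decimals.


dodge% = 80 / (80 + 400) * 100
= 80 / 480 * 100
= 0.166667 * 100
= 16.67%

16.67%


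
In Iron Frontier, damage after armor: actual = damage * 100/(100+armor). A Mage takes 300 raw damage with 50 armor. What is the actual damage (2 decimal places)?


actual = 300 * 100 / (100 + 50)
= 300 * 100 / 150
= 30000 / 150
= 200.00

200.00 damage


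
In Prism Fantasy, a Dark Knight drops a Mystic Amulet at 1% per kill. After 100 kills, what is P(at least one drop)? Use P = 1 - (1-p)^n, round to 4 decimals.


P(at least one) = 1 - P(none) = 1 - (1-p)^n
p = 1/100 = 0.01
1 - p = 0.99
(1 - p)^100 = 0.99^100 = 0.366032
P(at least one) = 1 - 0.366032 = 0.6340

0.6340


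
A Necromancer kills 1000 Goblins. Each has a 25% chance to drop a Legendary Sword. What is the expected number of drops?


Expected drops = kills * (drop_rate / 100)
= 1000 * (25 / 100)
= 1000 * 0.25
= 250.0

250.0 drops


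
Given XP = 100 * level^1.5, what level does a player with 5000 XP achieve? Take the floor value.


XP = 100 * level^1.5, so level = (XP / 100)^(1/1.5)
= (5000 / 100)^(1/1.5)
= 50.0^0.6667
= 13.5721
Floor: level = 13

level 13


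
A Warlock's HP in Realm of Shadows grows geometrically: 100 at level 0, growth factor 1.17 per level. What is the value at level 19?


value = base * growth^level
= 100 * 1.17^19
= 100 * 19.748375
= 1974.84

1974.84 HP


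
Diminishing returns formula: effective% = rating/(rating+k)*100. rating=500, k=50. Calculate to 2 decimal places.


effective% = rating / (rating + k) * 100
= 500 / (500 + 50) * 100
= 500 / 550 * 100
= 0.909091 * 100
= 90.91%

90.91%


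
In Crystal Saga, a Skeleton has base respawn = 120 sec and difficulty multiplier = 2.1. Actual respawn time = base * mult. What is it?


Respawn time = base * multiplier
= 120 * 2.1
= 252.0 seconds

252.0 seconds


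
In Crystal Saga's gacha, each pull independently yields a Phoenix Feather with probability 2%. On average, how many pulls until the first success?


Expected pulls for a geometric distribution = 1/p = 100 / rate%
= 100 / 2
= 50.0

50.0 pulls


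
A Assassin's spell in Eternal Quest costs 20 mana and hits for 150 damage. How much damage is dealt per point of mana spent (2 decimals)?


Efficiency = damage / mana
= 150 / 20
= 7.50

7.50 dmg/mana


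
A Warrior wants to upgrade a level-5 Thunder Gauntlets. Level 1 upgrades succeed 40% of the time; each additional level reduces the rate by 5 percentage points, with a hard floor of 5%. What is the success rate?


raw_rate = 40 - 5 * (5 - 1)
= 40 - 5 * 4
= 40 - 20
= 20
Apply floor: max(20, 5) = 20%

20%


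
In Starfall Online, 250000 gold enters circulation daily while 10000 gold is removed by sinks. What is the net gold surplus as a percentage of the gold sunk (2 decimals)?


Net gold = 250000 - 10000 = 240000
Inflation rate = net / sunk * 100 = 240000 / 10000 * 100
= 24.0 * 100
= 2400.00%

2400.00%


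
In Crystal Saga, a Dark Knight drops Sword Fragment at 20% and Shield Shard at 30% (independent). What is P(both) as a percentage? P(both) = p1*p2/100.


For independent events, P(both) = P(A) * P(B)
= 20% * 30%
= 600 / 100 %
= 6.0%

6.0%


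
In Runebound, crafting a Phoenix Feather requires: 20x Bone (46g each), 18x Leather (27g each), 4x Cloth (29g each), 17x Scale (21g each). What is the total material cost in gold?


Cost breakdown:
  Bone: 20 * 46 = 920
  Leather: 18 * 27 = 486
  Cloth: 4 * 29 = 116
  Scale: 17 * 21 = 357
Total = 920 + 486 + 116 + 357 = 1879

1879 gold


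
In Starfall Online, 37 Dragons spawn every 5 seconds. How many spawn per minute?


Spawns per minute = count * (60 / interval)
= 37 * (60 / 5)
= 37 * 12.0
= 444.0

444.0 per minute


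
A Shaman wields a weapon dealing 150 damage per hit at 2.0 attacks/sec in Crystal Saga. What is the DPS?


DPS = damage * attack_speed
= 150 * 2.0
= 300.0

300.0 DPS


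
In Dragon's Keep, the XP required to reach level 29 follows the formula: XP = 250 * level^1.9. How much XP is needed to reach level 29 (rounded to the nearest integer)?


XP = 250 * level^1.9
Substitute level = 29:
XP = 250 * 29^1.9
= 250 * 600.5597
= 150140

150140 XP


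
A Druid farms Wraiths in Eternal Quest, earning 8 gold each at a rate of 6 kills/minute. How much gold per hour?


Gold per minute = 8 * 6 = 48
Gold per hour = 48 * 60 = 2880

2880 gold/hour


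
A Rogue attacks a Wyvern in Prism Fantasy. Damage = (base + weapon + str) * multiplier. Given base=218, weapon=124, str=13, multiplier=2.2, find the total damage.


Sum base + weapon + str = 218 + 124 + 13 = 355
Multiply by 2.2:
355 * 2.2 = 781.0

781.0 damage


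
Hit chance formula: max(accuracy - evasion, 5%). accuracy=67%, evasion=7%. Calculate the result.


accuracy - evasion = 67 - 7 = 60
Apply floor: max(60, 5) = 60
Hit chance = 60%

60%


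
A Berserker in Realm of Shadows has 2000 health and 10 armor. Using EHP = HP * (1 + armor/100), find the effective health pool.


EHP = 2000 * (1 + 10/100)
= 2000 * (1 + 0.1)
= 2000 * 1.1
= 2200.0

2200.0 EHP


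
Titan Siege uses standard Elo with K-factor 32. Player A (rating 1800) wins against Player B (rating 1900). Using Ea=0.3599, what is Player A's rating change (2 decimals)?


Elo update: delta = K * (S - Ea), where S = 1 (wins)
S - Ea = 1 - 0.3599 = 0.6401
Rating change = 32 * 0.6401
= 20.48

20.48 rating points


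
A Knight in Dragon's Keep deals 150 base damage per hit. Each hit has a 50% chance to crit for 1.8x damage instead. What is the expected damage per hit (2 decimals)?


E[dmg] = base * (1 + crit_chance * (crit_mult - 1))
cc as decimal = 50/100 = 0.5
cm - 1 = 1.8 - 1 = 0.8
Bonus factor = 0.5 * 0.8 = 0.4
Total multiplier = 1 + 0.4 = 1.4
Expected damage = 150 * 1.4 = 210.00

210.00 damage
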